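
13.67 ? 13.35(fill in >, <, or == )>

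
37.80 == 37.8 True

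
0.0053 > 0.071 False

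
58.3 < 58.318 True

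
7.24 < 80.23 True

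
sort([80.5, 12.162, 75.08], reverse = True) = [80.5, 75.08, 12.162]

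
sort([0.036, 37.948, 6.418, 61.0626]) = [0.036, 6.418, 37.948, 61.0626]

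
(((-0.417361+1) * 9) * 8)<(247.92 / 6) False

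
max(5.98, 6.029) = 6.029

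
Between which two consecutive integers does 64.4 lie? 64 and 65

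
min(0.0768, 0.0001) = 0.0001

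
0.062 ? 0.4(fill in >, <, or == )<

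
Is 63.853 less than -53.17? No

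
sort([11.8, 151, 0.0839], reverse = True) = [151, 11.8, 0.0839]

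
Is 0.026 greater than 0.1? No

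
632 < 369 False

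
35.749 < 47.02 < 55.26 True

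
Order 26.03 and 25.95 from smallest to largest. 25.95, 26.03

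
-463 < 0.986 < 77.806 True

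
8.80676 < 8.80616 False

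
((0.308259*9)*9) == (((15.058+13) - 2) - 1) False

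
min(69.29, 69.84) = 69.29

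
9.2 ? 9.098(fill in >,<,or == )>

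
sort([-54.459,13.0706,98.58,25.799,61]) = [-54.459,13.0706,25.799,61,98.58]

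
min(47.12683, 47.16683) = 47.12683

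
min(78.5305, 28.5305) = 28.5305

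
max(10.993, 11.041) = 11.041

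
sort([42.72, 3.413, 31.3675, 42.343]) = [3.413, 31.3675, 42.343, 42.72]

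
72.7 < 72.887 True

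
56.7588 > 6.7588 True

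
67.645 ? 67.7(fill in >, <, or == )<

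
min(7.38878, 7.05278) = 7.05278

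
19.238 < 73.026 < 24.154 False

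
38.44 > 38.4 True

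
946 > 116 True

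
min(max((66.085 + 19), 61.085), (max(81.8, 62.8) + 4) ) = 85.085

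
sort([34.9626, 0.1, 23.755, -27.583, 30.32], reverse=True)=[34.9626, 30.32, 23.755, 0.1, -27.583]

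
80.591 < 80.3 False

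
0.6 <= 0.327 False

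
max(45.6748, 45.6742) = 45.6748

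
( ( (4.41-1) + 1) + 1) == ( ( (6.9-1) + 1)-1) False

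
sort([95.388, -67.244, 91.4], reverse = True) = [95.388, 91.4, -67.244]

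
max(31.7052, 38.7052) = 38.7052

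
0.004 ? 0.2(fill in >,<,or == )<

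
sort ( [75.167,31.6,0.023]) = [0.023,31.6,75.167]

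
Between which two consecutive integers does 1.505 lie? 1 and 2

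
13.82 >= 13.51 True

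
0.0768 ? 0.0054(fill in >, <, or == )>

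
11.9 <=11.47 False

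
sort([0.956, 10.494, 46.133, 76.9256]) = [0.956, 10.494, 46.133, 76.9256]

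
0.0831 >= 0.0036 True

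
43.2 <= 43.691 True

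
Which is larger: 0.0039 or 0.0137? 0.0137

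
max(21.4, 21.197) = 21.4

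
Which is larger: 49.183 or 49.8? 49.8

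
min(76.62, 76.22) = 76.22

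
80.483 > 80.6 False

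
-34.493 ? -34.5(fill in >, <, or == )>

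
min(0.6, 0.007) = 0.007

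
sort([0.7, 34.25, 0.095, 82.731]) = [0.095, 0.7, 34.25, 82.731]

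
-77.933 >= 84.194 False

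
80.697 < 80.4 False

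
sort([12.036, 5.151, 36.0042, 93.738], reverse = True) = [93.738, 36.0042, 12.036, 5.151]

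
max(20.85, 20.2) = 20.85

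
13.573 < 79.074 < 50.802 False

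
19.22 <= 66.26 True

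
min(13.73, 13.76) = 13.73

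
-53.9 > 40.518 False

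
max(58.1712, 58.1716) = 58.1716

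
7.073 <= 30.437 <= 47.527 True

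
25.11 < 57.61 True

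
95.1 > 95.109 False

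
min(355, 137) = 137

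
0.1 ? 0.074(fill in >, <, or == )>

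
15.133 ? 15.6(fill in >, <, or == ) <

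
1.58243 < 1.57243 False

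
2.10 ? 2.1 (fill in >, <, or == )==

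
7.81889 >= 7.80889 True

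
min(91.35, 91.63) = 91.35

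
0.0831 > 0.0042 True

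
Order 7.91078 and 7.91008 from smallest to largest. 7.91008, 7.91078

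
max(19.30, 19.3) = 19.3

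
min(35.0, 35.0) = 35.0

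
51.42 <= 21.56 False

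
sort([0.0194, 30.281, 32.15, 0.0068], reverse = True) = [32.15, 30.281, 0.0194, 0.0068]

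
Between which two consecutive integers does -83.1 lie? -84 and -83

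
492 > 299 True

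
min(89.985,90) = 89.985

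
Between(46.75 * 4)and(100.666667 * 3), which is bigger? (100.666667 * 3)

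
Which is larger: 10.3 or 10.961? 10.961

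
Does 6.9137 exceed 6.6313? Yes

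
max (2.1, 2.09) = 2.1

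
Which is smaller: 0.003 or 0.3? 0.003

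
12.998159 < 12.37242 False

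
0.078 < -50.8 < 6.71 False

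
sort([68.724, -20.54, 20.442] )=[-20.54, 20.442, 68.724]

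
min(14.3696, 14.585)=14.3696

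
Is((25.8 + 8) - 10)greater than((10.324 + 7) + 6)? Yes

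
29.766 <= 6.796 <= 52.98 False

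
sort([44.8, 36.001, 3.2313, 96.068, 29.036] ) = [3.2313, 29.036, 36.001, 44.8, 96.068]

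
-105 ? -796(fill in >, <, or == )>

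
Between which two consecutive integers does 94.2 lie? 94 and 95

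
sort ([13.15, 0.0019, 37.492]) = [0.0019, 13.15, 37.492]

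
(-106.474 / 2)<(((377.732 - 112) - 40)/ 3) True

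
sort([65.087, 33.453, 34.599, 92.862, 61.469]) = [33.453, 34.599, 61.469, 65.087, 92.862]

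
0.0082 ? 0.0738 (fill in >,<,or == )<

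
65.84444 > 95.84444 False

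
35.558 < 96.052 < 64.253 False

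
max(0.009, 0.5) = 0.5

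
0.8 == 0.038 False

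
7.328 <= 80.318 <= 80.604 True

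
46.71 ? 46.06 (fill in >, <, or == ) >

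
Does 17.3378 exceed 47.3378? No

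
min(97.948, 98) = 97.948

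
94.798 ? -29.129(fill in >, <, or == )>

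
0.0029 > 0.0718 False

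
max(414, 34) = 414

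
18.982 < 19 True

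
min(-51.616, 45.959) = -51.616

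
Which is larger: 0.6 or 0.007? 0.6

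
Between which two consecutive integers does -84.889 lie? -85 and -84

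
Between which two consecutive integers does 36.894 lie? 36 and 37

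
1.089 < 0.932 False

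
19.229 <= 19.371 True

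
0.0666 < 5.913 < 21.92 True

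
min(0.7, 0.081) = 0.081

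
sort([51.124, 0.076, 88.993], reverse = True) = [88.993, 51.124, 0.076]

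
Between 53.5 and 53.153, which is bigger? 53.5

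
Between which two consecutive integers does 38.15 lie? 38 and 39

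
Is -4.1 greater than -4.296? Yes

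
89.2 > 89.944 False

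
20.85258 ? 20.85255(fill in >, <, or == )>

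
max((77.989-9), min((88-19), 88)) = 69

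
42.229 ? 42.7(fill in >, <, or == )<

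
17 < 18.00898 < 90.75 True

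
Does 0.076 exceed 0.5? No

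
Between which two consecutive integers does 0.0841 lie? 0 and 1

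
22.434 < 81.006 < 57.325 False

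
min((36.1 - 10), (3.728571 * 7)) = 26.099997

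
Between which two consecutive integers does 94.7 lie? 94 and 95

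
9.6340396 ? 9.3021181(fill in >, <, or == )>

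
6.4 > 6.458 False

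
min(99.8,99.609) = 99.609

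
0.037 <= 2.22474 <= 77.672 True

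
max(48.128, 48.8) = 48.8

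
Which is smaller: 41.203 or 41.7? 41.203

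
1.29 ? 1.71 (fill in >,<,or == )<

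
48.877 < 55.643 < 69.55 True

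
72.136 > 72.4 False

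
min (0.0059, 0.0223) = 0.0059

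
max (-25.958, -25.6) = -25.6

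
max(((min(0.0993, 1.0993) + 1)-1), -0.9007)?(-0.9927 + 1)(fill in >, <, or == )>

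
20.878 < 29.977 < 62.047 True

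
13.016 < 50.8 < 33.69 False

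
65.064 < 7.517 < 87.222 False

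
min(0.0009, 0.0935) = 0.0009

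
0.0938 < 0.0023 False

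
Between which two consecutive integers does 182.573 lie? 182 and 183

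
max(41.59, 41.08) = 41.59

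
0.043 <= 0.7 True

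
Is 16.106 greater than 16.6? No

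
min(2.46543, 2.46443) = 2.46443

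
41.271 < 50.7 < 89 True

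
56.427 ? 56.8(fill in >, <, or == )<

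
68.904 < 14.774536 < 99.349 False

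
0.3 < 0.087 False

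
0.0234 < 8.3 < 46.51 True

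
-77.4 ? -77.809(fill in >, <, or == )>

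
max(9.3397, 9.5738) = 9.5738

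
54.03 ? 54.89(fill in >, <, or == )<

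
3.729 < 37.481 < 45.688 True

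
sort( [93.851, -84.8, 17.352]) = [-84.8, 17.352, 93.851]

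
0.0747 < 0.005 False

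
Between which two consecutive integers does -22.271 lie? -23 and -22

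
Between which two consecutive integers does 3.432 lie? 3 and 4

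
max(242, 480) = 480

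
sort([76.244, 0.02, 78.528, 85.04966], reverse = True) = [85.04966, 78.528, 76.244, 0.02]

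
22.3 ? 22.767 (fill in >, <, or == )<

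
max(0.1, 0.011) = 0.1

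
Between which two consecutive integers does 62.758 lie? 62 and 63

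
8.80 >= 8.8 True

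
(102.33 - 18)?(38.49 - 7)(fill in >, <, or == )>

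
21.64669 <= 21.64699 True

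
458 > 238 True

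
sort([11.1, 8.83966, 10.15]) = [8.83966, 10.15, 11.1]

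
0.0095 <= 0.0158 True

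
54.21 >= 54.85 False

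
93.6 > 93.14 True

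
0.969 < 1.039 True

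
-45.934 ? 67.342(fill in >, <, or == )<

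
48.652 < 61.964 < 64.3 True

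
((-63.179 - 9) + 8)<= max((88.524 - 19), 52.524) True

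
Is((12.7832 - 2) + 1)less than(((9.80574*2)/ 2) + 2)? Yes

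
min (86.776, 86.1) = 86.1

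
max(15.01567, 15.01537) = 15.01567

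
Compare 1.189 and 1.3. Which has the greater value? 1.3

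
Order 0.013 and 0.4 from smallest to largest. 0.013, 0.4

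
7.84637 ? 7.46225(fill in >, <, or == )>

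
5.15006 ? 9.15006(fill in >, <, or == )<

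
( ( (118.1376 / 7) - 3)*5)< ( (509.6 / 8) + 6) True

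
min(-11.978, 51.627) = -11.978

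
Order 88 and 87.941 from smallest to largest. 87.941, 88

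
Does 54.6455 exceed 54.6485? No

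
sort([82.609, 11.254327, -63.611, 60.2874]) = [-63.611, 11.254327, 60.2874, 82.609]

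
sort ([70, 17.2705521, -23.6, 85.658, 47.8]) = [-23.6, 17.2705521, 47.8, 70, 85.658]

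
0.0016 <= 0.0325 True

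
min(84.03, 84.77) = 84.03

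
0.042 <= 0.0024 False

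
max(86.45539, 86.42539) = 86.45539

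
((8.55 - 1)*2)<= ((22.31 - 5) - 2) True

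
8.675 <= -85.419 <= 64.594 False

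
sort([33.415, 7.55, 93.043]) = [7.55, 33.415, 93.043]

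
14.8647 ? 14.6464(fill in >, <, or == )>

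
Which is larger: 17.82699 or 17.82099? 17.82699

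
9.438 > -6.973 True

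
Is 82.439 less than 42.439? No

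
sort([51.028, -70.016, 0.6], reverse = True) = [51.028, 0.6, -70.016]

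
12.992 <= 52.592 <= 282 True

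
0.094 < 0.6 True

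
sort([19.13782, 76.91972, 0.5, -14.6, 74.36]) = [-14.6, 0.5, 19.13782, 74.36, 76.91972]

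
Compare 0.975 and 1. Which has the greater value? 1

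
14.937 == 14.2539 False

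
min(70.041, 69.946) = 69.946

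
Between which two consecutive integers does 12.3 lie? 12 and 13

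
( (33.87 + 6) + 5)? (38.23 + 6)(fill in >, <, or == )>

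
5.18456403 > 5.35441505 False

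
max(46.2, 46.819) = 46.819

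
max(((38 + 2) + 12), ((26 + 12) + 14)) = 52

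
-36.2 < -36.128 True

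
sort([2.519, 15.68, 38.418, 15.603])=[2.519, 15.603, 15.68, 38.418]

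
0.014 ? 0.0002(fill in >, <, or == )>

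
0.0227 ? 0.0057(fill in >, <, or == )>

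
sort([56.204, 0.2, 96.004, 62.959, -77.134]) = [-77.134, 0.2, 56.204, 62.959, 96.004]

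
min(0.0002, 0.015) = 0.0002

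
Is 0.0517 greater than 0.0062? Yes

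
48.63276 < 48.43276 False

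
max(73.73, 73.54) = 73.73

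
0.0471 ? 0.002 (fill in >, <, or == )>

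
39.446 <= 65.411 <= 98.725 True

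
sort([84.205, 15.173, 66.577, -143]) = [-143, 15.173, 66.577, 84.205]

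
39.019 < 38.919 False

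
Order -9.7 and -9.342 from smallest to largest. -9.7, -9.342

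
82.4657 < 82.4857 True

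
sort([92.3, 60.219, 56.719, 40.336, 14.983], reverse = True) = [92.3, 60.219, 56.719, 40.336, 14.983]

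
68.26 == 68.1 False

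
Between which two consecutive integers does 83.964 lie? 83 and 84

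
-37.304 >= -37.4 True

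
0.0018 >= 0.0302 False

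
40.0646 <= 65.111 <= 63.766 False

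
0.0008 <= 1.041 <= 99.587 True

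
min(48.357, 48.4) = 48.357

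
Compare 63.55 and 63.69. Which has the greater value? 63.69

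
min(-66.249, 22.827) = -66.249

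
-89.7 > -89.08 False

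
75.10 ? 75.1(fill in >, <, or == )==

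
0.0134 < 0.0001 False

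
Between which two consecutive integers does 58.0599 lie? 58 and 59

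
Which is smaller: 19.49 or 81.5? 19.49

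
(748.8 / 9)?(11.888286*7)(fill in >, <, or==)<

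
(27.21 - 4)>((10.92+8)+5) False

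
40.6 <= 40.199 False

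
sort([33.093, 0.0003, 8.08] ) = [0.0003, 8.08, 33.093]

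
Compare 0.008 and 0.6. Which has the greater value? 0.6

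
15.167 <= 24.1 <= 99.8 True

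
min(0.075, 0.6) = 0.075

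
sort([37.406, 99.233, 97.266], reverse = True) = [99.233, 97.266, 37.406]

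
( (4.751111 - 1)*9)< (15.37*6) True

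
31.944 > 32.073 False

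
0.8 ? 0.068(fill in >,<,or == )>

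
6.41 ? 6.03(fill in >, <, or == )>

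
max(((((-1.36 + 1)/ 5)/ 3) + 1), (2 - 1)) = 1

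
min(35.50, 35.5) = 35.50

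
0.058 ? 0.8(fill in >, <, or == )<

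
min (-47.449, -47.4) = -47.449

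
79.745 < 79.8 True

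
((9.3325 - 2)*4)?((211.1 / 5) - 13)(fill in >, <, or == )>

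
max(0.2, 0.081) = 0.2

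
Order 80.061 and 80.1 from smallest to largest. 80.061, 80.1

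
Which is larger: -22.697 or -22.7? -22.697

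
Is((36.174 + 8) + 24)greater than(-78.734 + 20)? Yes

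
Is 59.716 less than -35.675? No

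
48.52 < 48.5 False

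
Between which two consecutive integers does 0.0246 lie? 0 and 1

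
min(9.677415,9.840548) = 9.677415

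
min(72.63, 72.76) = 72.63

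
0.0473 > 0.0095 True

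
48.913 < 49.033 True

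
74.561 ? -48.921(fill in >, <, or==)>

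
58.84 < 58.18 False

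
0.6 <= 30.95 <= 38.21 True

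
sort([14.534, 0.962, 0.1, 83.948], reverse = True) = [83.948, 14.534, 0.962, 0.1]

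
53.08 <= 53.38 True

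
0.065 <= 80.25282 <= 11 False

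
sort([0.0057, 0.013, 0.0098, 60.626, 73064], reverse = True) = [73064, 60.626, 0.013, 0.0098, 0.0057]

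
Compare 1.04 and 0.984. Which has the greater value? 1.04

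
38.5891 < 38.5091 False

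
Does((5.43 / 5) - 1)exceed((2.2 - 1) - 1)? No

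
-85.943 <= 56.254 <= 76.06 True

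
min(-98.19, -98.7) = -98.7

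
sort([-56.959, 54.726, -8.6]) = [-56.959, -8.6, 54.726]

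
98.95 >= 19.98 True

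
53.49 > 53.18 True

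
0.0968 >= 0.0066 True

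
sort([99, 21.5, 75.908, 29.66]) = [21.5, 29.66, 75.908, 99]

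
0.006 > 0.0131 False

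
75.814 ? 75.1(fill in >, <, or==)>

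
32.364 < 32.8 True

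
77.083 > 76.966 True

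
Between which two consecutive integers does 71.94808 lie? 71 and 72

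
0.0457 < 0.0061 False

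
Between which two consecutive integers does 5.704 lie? 5 and 6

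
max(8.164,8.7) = 8.7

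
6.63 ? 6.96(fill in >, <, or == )<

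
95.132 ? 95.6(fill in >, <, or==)<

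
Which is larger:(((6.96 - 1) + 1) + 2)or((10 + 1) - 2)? ((10 + 1) - 2)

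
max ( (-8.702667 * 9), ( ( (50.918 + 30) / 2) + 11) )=51.459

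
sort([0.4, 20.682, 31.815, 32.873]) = [0.4, 20.682, 31.815, 32.873]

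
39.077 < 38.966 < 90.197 False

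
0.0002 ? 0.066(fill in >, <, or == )<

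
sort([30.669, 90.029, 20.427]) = [20.427, 30.669, 90.029]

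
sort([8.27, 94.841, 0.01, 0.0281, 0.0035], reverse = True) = [94.841, 8.27, 0.0281, 0.01, 0.0035]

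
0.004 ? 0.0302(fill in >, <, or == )<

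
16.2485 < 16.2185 False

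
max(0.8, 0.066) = 0.8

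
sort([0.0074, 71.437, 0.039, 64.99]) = [0.0074, 0.039, 64.99, 71.437]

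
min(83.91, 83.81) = 83.81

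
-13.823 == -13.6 False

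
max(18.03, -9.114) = 18.03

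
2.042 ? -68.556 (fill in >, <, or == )>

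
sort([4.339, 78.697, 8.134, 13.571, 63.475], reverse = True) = [78.697, 63.475, 13.571, 8.134, 4.339]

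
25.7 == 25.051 False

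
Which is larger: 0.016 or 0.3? 0.3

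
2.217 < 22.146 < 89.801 True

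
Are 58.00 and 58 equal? Yes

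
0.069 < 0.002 False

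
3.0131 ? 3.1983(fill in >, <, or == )<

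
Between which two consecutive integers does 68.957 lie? 68 and 69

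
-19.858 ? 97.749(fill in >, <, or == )<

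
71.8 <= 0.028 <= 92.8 False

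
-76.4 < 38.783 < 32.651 False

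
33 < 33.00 False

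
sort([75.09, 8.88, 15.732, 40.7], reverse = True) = [75.09, 40.7, 15.732, 8.88]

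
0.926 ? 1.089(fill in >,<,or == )<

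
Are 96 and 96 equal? Yes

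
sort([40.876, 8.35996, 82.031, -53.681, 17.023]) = [-53.681, 8.35996, 17.023, 40.876, 82.031]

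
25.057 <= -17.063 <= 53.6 False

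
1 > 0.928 True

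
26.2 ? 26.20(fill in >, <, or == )==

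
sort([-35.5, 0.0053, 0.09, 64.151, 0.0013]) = [-35.5, 0.0013, 0.0053, 0.09, 64.151]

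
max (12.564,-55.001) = 12.564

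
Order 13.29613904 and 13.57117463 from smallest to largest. 13.29613904,13.57117463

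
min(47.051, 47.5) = 47.051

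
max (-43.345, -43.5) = -43.345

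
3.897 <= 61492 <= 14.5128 False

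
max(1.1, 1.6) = 1.6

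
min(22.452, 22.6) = 22.452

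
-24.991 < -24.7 True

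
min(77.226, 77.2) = 77.2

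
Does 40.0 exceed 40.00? No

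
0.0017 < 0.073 True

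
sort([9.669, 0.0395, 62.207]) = [0.0395, 9.669, 62.207]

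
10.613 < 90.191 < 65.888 False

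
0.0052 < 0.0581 True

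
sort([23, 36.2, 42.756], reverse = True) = [42.756, 36.2, 23]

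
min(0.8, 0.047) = 0.047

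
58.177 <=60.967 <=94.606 True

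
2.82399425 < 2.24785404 False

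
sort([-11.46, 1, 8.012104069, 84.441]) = [-11.46, 1, 8.012104069, 84.441]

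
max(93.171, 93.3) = 93.3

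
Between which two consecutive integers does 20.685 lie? 20 and 21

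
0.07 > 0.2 False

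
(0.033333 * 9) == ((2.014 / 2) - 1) False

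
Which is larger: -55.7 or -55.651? -55.651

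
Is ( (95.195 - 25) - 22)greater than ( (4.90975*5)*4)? No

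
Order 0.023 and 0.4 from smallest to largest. 0.023, 0.4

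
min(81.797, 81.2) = 81.2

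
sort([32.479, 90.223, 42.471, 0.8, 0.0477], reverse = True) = [90.223, 42.471, 32.479, 0.8, 0.0477]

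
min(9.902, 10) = 9.902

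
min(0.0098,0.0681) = 0.0098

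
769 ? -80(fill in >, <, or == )>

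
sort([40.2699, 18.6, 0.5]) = [0.5, 18.6, 40.2699]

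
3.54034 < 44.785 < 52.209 True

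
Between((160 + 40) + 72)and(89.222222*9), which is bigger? (89.222222*9)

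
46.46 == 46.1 False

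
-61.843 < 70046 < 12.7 False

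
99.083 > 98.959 True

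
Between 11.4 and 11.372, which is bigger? 11.4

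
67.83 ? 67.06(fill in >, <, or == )>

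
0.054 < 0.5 True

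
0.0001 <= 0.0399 True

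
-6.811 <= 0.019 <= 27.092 True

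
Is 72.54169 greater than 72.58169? No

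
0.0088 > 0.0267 False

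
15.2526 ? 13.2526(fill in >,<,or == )>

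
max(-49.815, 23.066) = 23.066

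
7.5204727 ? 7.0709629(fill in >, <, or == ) >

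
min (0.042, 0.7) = 0.042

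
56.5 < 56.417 False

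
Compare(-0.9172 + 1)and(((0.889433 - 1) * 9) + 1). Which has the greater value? (-0.9172 + 1)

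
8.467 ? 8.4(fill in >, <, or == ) >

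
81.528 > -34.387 True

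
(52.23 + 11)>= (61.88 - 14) True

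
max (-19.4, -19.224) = -19.224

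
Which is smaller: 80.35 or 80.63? 80.35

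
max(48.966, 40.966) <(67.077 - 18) True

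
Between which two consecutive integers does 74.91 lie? 74 and 75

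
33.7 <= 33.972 True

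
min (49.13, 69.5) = 49.13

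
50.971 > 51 False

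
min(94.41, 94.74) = 94.41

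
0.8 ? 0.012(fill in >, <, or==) >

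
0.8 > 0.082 True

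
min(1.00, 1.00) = 1.00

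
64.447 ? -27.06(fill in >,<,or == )>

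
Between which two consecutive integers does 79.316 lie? 79 and 80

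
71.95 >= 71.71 True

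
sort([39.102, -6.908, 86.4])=[-6.908, 39.102, 86.4]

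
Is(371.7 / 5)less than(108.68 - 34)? Yes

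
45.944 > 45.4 True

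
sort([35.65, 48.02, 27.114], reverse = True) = [48.02, 35.65, 27.114]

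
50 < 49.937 False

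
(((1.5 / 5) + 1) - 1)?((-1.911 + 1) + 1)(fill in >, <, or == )>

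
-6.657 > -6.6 False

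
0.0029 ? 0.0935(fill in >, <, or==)<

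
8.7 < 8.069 False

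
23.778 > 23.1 True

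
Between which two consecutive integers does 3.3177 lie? 3 and 4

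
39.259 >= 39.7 False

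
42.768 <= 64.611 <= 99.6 True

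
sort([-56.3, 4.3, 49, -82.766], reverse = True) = [49, 4.3, -56.3, -82.766]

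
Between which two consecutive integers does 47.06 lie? 47 and 48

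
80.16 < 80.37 True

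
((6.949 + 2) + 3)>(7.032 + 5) False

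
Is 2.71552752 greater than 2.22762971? Yes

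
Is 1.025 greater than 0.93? Yes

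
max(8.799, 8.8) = 8.8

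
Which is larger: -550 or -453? -453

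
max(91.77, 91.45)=91.77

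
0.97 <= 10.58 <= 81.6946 True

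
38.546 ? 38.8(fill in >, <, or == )<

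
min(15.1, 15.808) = 15.1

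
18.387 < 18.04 False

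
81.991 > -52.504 True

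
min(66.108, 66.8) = 66.108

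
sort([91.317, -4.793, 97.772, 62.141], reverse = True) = [97.772, 91.317, 62.141, -4.793]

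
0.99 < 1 True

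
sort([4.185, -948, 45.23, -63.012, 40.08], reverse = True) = [45.23, 40.08, 4.185, -63.012, -948]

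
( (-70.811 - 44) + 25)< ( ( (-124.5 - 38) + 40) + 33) True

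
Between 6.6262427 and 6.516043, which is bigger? 6.6262427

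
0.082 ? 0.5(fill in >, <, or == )<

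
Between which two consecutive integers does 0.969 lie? 0 and 1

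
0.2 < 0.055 False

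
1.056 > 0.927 True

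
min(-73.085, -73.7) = -73.7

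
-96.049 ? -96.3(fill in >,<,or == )>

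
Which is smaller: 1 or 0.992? 0.992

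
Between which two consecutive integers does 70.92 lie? 70 and 71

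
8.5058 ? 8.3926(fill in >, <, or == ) >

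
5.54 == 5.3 False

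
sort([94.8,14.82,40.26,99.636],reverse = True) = [99.636,94.8,40.26,14.82]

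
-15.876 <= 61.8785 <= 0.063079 False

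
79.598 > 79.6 False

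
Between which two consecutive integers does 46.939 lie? 46 and 47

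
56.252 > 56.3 False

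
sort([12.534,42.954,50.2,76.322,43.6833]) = [12.534,42.954,43.6833,50.2,76.322]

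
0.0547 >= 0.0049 True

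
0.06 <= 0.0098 False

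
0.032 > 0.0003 True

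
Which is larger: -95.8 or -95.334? -95.334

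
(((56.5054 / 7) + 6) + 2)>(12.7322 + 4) False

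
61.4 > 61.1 True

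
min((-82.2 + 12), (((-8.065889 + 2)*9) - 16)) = -70.593001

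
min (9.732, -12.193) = -12.193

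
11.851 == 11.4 False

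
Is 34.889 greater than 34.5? Yes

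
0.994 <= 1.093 True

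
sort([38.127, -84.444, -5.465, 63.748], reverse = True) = [63.748, 38.127, -5.465, -84.444]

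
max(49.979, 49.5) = 49.979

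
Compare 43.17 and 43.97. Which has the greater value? 43.97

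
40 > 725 False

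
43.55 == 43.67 False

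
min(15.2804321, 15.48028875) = 15.2804321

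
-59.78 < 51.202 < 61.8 True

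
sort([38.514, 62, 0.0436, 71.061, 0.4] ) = [0.0436, 0.4, 38.514, 62, 71.061]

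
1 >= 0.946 True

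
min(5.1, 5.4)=5.1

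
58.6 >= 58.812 False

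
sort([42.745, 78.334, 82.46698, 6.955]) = [6.955, 42.745, 78.334, 82.46698]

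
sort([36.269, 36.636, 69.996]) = [36.269, 36.636, 69.996]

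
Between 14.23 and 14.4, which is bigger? 14.4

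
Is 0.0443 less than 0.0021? No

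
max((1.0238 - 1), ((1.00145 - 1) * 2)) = 0.0238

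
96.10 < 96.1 False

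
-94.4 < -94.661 False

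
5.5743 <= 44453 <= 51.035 False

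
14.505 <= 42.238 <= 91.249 True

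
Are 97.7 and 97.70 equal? Yes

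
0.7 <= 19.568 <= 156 True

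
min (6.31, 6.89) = 6.31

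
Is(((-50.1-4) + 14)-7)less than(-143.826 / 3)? No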